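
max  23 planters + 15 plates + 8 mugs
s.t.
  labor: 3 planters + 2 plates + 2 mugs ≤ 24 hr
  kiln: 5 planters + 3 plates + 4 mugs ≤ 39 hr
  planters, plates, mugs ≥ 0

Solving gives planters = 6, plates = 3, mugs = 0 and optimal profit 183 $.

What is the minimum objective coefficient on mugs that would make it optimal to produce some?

Both labor and kiln are binding at x*.
The binding rows give the dual system: 3·y_labor + 5·y_kiln = 23 and 2·y_labor + 3·y_kiln = 15.
Solving: y_labor = 6, y_kiln = 1.
mugs enters the basis when its profit ≥ yᵀa₃ = 6·2 + 1·4 = 16.

16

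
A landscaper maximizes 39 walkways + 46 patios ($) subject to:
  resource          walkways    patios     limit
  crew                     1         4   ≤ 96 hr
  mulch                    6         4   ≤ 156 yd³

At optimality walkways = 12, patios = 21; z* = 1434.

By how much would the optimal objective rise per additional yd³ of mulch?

5.5

At the optimum: crew uses 96 of 96 (binding); mulch uses 156 of 156 (binding).
The binding rows give the dual system: 1·y_crew + 6·y_mulch = 39 and 4·y_crew + 4·y_mulch = 46.
This yields shadow prices y_crew = 6, y_mulch = 5.5.
Shadow price of mulch = 5.5.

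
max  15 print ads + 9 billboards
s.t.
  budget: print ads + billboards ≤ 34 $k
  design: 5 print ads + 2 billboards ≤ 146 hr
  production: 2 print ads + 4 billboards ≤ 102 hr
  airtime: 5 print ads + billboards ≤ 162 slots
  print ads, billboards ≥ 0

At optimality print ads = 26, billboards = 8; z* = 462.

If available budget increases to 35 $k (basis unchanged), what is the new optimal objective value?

467

Check each constraint at x*: budget 34/34 (tight); design 146/146 (tight); production 84/102 (slack 18); airtime 138/162 (slack 24).
Since production, airtime are not tight, their duals are 0.
Dual feasibility on the basic columns requires 1·y_budget + 5·y_design = 15, 1·y_budget + 2·y_design = 9.
Solving: y_budget = 5, y_design = 2.
Δz = y_budget·Δb = 5 × (1) = 5, so new z* = 462 + 5 = 467.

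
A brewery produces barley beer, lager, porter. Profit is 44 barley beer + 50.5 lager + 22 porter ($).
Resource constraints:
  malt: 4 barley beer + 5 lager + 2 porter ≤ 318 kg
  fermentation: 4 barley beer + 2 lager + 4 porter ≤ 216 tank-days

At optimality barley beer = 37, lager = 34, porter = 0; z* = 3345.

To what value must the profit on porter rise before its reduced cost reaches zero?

Both malt and fermentation are binding at x*.
Dual feasibility on the basic columns requires 4·y_malt + 4·y_fermentation = 44, 5·y_malt + 2·y_fermentation = 50.5.
Solving: y_malt = 9.5, y_fermentation = 1.5.
porter enters the basis when its profit ≥ yᵀa₃ = 9.5·2 + 1.5·4 = 25.

25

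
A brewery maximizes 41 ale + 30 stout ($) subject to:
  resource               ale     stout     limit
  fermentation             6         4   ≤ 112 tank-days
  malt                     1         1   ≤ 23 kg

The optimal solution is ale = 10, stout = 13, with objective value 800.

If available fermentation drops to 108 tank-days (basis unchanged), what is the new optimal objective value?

778

Check each constraint at x*: fermentation 112/112 (tight); malt 23/23 (tight).
The binding rows give the dual system: 6·y_fermentation + 1·y_malt = 41 and 4·y_fermentation + 1·y_malt = 30.
Solving: y_fermentation = 5.5, y_malt = 8.
Δz = y_fermentation·Δb = 5.5 × (-4) = -22, so new z* = 800 − 22 = 778.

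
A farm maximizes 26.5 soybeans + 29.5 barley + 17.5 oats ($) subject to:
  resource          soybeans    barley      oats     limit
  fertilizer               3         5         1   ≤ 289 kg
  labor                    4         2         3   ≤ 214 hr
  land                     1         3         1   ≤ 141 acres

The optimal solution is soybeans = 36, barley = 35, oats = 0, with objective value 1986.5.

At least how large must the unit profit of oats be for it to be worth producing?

At the optimum: fertilizer uses 283 of 289 (slack = 6); labor uses 214 of 214 (binding); land uses 141 of 141 (binding).
Slack constraints have shadow price 0 (complementary slackness).
Dual feasibility on the basic columns requires 4·y_labor + 1·y_land = 26.5, 2·y_labor + 3·y_land = 29.5.
→ y_labor = 5 and y_land = 6.5.
oats enters the basis when its profit ≥ yᵀa₃ = 5·3 + 6.5·1 = 21.5.

21.5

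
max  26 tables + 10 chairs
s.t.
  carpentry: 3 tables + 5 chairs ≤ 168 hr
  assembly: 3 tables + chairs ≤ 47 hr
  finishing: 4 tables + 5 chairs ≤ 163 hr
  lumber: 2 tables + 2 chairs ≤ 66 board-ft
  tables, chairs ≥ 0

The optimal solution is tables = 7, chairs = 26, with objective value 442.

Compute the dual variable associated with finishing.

Check each constraint at x*: carpentry 151/168 (slack 17); assembly 47/47 (tight); finishing 158/163 (slack 5); lumber 66/66 (tight).
By complementary slackness, y = 0 for the non-binding constraints.
The binding rows give the dual system: 3·y_assembly + 2·y_lumber = 26 and 1·y_assembly + 2·y_lumber = 10.
→ y_assembly = 8 and y_lumber = 1.
Shadow price of finishing = 0.

0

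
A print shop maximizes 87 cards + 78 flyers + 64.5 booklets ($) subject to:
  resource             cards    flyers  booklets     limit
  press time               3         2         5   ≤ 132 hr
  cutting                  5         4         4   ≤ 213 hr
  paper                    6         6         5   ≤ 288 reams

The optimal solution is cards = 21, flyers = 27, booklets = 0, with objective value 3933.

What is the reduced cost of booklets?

Check each constraint at x*: press time 117/132 (slack 15); cutting 213/213 (tight); paper 288/288 (tight).
Since press time is not tight, its dual is 0.
The binding rows give the dual system: 5·y_cutting + 6·y_paper = 87 and 4·y_cutting + 6·y_paper = 78.
Solving: y_cutting = 9, y_paper = 7.
Reduced cost of booklets: c₃ − yᵀa₃ = 64.5 − (9·4 + 7·5) = 64.5 − 71 = -6.5.

-6.5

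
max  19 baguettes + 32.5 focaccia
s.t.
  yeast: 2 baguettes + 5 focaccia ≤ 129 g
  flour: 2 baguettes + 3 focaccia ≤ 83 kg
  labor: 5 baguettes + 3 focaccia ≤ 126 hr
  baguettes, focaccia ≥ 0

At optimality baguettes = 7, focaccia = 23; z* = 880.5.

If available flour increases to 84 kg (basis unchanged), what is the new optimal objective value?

888

Binding: yeast and flour. Non-binding: labor (22 unused).
Since labor is not tight, its dual is 0.
From A_Bᵀ y = c: 2·y_yeast + 2·y_flour = 19; 5·y_yeast + 3·y_flour = 32.5.
This yields shadow prices y_yeast = 2, y_flour = 7.5.
Δz = y_flour·Δb = 7.5 × (1) = 7.5, so new z* = 880.5 + 7.5 = 888.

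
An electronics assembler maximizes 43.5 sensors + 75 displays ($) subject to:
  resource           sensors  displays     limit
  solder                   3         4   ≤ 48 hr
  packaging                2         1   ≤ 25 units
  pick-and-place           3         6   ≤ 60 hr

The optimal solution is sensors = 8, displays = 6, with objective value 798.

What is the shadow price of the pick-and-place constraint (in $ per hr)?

Binding: solder and pick-and-place. Non-binding: packaging (3 unused).
Slack constraints have shadow price 0 (complementary slackness).
From A_Bᵀ y = c: 3·y_solder + 3·y_pick-and-place = 43.5; 4·y_solder + 6·y_pick-and-place = 75.
This yields shadow prices y_solder = 6, y_pick-and-place = 8.5.
Shadow price of pick-and-place = 8.5.

8.5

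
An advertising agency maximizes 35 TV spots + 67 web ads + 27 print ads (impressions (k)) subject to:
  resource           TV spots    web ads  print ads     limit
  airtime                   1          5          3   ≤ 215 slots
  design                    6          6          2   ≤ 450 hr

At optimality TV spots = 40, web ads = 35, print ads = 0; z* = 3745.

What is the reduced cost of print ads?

-6

Check each constraint at x*: airtime 215/215 (tight); design 450/450 (tight).
Dual feasibility on the basic columns requires 1·y_airtime + 6·y_design = 35, 5·y_airtime + 6·y_design = 67.
This yields shadow prices y_airtime = 8, y_design = 4.5.
Reduced cost of print ads: c₃ − yᵀa₃ = 27 − (8·3 + 4.5·2) = 27 − 33 = -6.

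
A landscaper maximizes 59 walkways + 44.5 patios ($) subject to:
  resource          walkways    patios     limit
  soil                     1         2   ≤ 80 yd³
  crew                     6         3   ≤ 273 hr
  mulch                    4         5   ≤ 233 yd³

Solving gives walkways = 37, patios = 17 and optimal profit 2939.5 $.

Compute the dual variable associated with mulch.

5

Check each constraint at x*: soil 71/80 (slack 9); crew 273/273 (tight); mulch 233/233 (tight).
By complementary slackness, y = 0 for the non-binding constraint.
The binding rows give the dual system: 6·y_crew + 4·y_mulch = 59 and 3·y_crew + 5·y_mulch = 44.5.
This yields shadow prices y_crew = 6.5, y_mulch = 5.
Shadow price of mulch = 5.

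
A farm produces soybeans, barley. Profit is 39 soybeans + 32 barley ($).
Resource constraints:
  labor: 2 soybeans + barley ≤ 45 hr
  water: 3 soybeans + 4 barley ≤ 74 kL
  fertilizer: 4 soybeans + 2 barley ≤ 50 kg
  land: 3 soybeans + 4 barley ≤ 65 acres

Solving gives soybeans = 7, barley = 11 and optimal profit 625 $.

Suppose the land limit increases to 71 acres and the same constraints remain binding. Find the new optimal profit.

655

At the optimum: labor uses 25 of 45 (slack = 20); water uses 65 of 74 (slack = 9); fertilizer uses 50 of 50 (binding); land uses 65 of 65 (binding).
Since labor, water are not tight, their duals are 0.
Dual feasibility on the basic columns requires 4·y_fertilizer + 3·y_land = 39, 2·y_fertilizer + 4·y_land = 32.
→ y_fertilizer = 6 and y_land = 5.
Δz = y_land·Δb = 5 × (6) = 30, so new z* = 625 + 30 = 655.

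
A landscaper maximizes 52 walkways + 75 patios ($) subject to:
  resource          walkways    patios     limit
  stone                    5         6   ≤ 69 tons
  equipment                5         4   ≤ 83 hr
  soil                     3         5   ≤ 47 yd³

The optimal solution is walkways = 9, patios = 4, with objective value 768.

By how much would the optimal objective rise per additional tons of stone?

At the optimum: stone uses 69 of 69 (binding); equipment uses 61 of 83 (slack = 22); soil uses 47 of 47 (binding).
By complementary slackness, y = 0 for the non-binding constraint.
The binding rows give the dual system: 5·y_stone + 3·y_soil = 52 and 6·y_stone + 5·y_soil = 75.
This yields shadow prices y_stone = 5, y_soil = 9.
Shadow price of stone = 5.

5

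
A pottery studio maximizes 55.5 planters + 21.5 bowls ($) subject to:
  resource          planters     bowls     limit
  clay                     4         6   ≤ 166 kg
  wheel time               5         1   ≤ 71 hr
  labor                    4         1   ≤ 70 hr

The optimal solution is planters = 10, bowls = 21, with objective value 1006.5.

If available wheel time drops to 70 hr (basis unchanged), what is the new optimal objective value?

At the optimum: clay uses 166 of 166 (binding); wheel time uses 71 of 71 (binding); labor uses 61 of 70 (slack = 9).
Since labor is not tight, its dual is 0.
The binding rows give the dual system: 4·y_clay + 5·y_wheel time = 55.5 and 6·y_clay + 1·y_wheel time = 21.5.
→ y_clay = 2 and y_wheel time = 9.5.
Δz = y_wheel time·Δb = 9.5 × (-1) = -9.5, so new z* = 1006.5 − 9.5 = 997.

997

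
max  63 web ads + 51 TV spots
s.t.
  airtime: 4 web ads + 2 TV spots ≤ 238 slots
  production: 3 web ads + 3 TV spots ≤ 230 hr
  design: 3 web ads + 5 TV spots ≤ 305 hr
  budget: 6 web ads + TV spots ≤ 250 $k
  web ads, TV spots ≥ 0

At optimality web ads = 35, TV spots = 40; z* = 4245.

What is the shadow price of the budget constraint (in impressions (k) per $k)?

Binding: design and budget. Non-binding: airtime (18 unused), production (5 unused).
By complementary slackness, y = 0 for the non-binding constraints.
From A_Bᵀ y = c: 3·y_design + 6·y_budget = 63; 5·y_design + 1·y_budget = 51.
This yields shadow prices y_design = 9, y_budget = 6.
Shadow price of budget = 6.

6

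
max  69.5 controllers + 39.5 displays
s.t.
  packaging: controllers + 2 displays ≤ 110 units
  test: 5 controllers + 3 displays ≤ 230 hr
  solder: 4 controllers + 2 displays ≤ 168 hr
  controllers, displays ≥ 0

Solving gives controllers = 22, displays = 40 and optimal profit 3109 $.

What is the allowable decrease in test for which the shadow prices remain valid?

20

Binding constraints: test, solder. The basis is B = [[5,3],[4,2]] with det -2.
Per unit decrease in test, x* moves by d = (1, -2).
The basis stays optimal until displays reaches 0; allowable decrease = 20 hr.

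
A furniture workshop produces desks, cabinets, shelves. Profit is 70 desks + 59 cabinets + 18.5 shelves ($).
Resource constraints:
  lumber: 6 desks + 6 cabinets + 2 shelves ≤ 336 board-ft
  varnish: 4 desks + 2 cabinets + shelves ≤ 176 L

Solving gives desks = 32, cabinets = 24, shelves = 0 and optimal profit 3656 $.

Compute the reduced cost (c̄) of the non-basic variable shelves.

At the optimum: lumber uses 336 of 336 (binding); varnish uses 176 of 176 (binding).
From A_Bᵀ y = c: 6·y_lumber + 4·y_varnish = 70; 6·y_lumber + 2·y_varnish = 59.
This yields shadow prices y_lumber = 8, y_varnish = 5.5.
Reduced cost of shelves: c₃ − yᵀa₃ = 18.5 − (8·2 + 5.5·1) = 18.5 − 21.5 = -3.

-3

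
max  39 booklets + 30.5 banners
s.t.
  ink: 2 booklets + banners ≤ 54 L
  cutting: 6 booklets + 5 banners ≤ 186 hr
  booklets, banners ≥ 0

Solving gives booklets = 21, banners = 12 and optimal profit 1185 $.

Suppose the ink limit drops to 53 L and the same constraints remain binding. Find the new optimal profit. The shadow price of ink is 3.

Δb = -1, so new z* = 1185 + (3)·(-1) = 1185 − 3 = 1182.

1182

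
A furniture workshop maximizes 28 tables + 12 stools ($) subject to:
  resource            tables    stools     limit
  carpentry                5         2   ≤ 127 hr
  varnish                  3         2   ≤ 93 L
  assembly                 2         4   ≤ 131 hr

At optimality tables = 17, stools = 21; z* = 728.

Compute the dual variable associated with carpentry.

Check each constraint at x*: carpentry 127/127 (tight); varnish 93/93 (tight); assembly 118/131 (slack 13).
Since assembly is not tight, its dual is 0.
From A_Bᵀ y = c: 5·y_carpentry + 3·y_varnish = 28; 2·y_carpentry + 2·y_varnish = 12.
Solving: y_carpentry = 5, y_varnish = 1.
Shadow price of carpentry = 5.

5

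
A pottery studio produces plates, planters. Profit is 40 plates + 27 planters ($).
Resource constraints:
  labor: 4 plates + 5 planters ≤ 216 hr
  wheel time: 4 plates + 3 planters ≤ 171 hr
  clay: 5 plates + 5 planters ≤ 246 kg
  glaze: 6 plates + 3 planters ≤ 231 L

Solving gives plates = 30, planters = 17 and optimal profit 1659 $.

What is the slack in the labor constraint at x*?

labor used = 4·30 + 5·17 = 205; slack = 216 − 205 = 11.

11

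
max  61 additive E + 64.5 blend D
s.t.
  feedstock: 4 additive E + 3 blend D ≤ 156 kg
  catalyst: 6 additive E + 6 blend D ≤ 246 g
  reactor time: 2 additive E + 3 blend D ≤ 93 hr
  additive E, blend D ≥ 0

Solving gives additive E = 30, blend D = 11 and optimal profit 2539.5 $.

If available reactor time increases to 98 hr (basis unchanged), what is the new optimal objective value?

2557

Check each constraint at x*: feedstock 153/156 (slack 3); catalyst 246/246 (tight); reactor time 93/93 (tight).
By complementary slackness, y = 0 for the non-binding constraint.
From A_Bᵀ y = c: 6·y_catalyst + 2·y_reactor time = 61; 6·y_catalyst + 3·y_reactor time = 64.5.
Solving: y_catalyst = 9, y_reactor time = 3.5.
Δz = y_reactor time·Δb = 3.5 × (5) = 17.5, so new z* = 2539.5 + 17.5 = 2557.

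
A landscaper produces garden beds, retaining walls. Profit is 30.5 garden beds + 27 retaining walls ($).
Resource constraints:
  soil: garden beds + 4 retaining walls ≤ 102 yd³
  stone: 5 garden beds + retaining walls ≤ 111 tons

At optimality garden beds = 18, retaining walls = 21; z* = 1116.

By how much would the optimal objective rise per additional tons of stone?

At the optimum: soil uses 102 of 102 (binding); stone uses 111 of 111 (binding).
The binding rows give the dual system: 1·y_soil + 5·y_stone = 30.5 and 4·y_soil + 1·y_stone = 27.
This yields shadow prices y_soil = 5.5, y_stone = 5.
Shadow price of stone = 5.

5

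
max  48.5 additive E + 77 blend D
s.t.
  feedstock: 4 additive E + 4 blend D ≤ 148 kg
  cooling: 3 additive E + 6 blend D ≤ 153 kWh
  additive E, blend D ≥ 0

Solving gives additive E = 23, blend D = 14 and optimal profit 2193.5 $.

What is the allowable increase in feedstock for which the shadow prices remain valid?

56

Binding constraints: feedstock, cooling. The basis is B = [[4,4],[3,6]] with det 12.
Per unit increase in feedstock, x* moves by d = (0.5, -0.25).
The basis stays optimal until blend D reaches 0; allowable increase = 56 kg.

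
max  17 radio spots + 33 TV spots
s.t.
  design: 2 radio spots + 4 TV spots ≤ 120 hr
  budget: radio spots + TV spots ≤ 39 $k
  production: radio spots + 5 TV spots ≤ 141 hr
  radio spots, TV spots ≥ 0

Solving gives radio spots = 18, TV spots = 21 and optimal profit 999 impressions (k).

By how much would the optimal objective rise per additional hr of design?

8

Check each constraint at x*: design 120/120 (tight); budget 39/39 (tight); production 123/141 (slack 18).
By complementary slackness, y = 0 for the non-binding constraint.
The binding rows give the dual system: 2·y_design + 1·y_budget = 17 and 4·y_design + 1·y_budget = 33.
→ y_design = 8 and y_budget = 1.
Shadow price of design = 8.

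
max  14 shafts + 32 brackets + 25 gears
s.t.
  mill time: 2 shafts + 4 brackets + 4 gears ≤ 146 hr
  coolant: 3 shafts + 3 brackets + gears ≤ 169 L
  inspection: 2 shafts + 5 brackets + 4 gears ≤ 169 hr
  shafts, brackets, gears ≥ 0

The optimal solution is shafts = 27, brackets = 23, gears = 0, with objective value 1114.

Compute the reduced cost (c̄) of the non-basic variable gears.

Binding: mill time and inspection. Non-binding: coolant (19 unused).
Slack constraints have shadow price 0 (complementary slackness).
From A_Bᵀ y = c: 2·y_mill time + 2·y_inspection = 14; 4·y_mill time + 5·y_inspection = 32.
→ y_mill time = 3 and y_inspection = 4.
Reduced cost of gears: c₃ − yᵀa₃ = 25 − (3·4 + 4·4) = 25 − 28 = -3.

-3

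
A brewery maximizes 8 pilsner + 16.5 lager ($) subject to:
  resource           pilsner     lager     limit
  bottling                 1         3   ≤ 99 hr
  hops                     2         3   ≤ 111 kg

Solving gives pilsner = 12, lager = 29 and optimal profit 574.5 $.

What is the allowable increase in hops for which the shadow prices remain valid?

Binding constraints: bottling, hops. The basis is B = [[1,3],[2,3]] with det -3.
Per unit increase in hops, x* moves by d = (1, -0.3333).
The basis stays optimal until lager reaches 0; allowable increase = 87 kg.

87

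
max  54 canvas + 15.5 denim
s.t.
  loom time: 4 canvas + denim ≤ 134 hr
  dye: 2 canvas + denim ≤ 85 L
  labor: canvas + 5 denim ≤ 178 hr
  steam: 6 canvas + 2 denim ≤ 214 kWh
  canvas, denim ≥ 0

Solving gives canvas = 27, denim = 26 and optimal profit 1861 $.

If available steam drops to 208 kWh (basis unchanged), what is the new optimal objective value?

1837

Binding: loom time and steam. Non-binding: dye (5 unused), labor (21 unused).
Since dye, labor are not tight, their duals are 0.
From A_Bᵀ y = c: 4·y_loom time + 6·y_steam = 54; 1·y_loom time + 2·y_steam = 15.5.
→ y_loom time = 7.5 and y_steam = 4.
Δz = y_steam·Δb = 4 × (-6) = -24, so new z* = 1861 − 24 = 1837.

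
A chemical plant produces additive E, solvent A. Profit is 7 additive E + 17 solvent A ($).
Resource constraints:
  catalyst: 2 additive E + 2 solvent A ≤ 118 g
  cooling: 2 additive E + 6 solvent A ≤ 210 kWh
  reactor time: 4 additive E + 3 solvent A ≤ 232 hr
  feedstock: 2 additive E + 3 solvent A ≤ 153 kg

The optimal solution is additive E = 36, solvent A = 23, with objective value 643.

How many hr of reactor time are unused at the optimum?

reactor time used = 4·36 + 3·23 = 213; slack = 232 − 213 = 19.

19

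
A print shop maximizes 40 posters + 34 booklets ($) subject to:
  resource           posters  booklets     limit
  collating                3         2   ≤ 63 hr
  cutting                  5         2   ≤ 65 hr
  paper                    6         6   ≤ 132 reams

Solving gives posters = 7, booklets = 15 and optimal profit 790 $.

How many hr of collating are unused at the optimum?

collating used = 3·7 + 2·15 = 51; slack = 63 − 51 = 12.

12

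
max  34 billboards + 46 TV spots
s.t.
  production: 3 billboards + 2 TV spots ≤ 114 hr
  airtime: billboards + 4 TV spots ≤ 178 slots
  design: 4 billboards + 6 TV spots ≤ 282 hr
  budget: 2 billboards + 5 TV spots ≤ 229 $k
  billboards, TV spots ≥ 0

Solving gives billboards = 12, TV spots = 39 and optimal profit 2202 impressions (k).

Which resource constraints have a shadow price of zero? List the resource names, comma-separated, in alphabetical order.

production: 114/114 (binding)
airtime: 168/178 (slack 10)
design: 282/282 (binding)
budget: 219/229 (slack 10)
By complementary slackness, a constraint with positive slack has shadow price 0 → airtime, budget.

airtime, budget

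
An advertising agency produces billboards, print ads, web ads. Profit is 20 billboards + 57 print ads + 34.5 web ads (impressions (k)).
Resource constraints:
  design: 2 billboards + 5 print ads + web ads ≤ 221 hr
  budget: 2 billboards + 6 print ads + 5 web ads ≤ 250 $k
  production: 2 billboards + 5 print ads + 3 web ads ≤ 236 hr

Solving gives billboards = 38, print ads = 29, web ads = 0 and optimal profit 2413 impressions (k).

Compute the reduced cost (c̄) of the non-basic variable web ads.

Binding: design and budget. Non-binding: production (15 unused).
Slack constraints have shadow price 0 (complementary slackness).
Dual feasibility on the basic columns requires 2·y_design + 2·y_budget = 20, 5·y_design + 6·y_budget = 57.
→ y_design = 3 and y_budget = 7.
Reduced cost of web ads: c₃ − yᵀa₃ = 34.5 − (3·1 + 7·5) = 34.5 − 38 = -3.5.

-3.5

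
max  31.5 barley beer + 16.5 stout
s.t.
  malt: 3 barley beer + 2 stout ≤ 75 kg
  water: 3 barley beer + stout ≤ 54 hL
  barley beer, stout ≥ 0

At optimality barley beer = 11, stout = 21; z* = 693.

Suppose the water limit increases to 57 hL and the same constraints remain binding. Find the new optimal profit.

706.5

At the optimum: malt uses 75 of 75 (binding); water uses 54 of 54 (binding).
From A_Bᵀ y = c: 3·y_malt + 3·y_water = 31.5; 2·y_malt + 1·y_water = 16.5.
→ y_malt = 6 and y_water = 4.5.
Δz = y_water·Δb = 4.5 × (3) = 13.5, so new z* = 693 + 13.5 = 706.5.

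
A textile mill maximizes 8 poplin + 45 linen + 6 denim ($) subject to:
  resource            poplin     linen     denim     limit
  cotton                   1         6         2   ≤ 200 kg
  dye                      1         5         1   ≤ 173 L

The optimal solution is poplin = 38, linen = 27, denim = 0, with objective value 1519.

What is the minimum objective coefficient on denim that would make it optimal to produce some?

At the optimum: cotton uses 200 of 200 (binding); dye uses 173 of 173 (binding).
Dual feasibility on the basic columns requires 1·y_cotton + 1·y_dye = 8, 6·y_cotton + 5·y_dye = 45.
Solving: y_cotton = 5, y_dye = 3.
denim enters the basis when its profit ≥ yᵀa₃ = 5·2 + 3·1 = 13.

13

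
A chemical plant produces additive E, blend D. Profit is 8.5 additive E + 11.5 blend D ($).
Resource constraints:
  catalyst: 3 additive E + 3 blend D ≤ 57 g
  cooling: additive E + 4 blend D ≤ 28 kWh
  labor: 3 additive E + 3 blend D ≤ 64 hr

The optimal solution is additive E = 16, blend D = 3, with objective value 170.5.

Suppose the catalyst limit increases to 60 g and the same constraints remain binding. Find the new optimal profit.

178

Check each constraint at x*: catalyst 57/57 (tight); cooling 28/28 (tight); labor 57/64 (slack 7).
Slack constraints have shadow price 0 (complementary slackness).
Dual feasibility on the basic columns requires 3·y_catalyst + 1·y_cooling = 8.5, 3·y_catalyst + 4·y_cooling = 11.5.
Solving: y_catalyst = 2.5, y_cooling = 1.
Δz = y_catalyst·Δb = 2.5 × (3) = 7.5, so new z* = 170.5 + 7.5 = 178.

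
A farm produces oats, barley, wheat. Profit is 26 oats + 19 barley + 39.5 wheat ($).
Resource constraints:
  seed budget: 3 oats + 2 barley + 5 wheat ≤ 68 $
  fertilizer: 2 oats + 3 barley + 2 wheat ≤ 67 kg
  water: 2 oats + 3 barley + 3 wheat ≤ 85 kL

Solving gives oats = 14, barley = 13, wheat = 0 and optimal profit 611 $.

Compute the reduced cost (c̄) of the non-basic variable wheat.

Binding: seed budget and fertilizer. Non-binding: water (18 unused).
Slack constraints have shadow price 0 (complementary slackness).
The binding rows give the dual system: 3·y_seed budget + 2·y_fertilizer = 26 and 2·y_seed budget + 3·y_fertilizer = 19.
→ y_seed budget = 8 and y_fertilizer = 1.
Reduced cost of wheat: c₃ − yᵀa₃ = 39.5 − (8·5 + 1·2) = 39.5 − 42 = -2.5.

-2.5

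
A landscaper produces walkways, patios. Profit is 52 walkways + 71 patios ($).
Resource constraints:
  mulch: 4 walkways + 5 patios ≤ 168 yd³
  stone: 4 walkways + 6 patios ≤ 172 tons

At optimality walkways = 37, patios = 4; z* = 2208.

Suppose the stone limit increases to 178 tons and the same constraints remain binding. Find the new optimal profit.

Both mulch and stone are binding at x*.
The binding rows give the dual system: 4·y_mulch + 4·y_stone = 52 and 5·y_mulch + 6·y_stone = 71.
→ y_mulch = 7 and y_stone = 6.
Δz = y_stone·Δb = 6 × (6) = 36, so new z* = 2208 + 36 = 2244.

2244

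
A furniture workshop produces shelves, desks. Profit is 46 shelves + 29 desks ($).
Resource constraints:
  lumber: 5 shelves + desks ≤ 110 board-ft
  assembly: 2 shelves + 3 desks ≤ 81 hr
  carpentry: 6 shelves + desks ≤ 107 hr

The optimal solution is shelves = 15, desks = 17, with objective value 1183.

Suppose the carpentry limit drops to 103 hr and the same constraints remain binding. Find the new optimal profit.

1163

Check each constraint at x*: lumber 92/110 (slack 18); assembly 81/81 (tight); carpentry 107/107 (tight).
Since lumber is not tight, its dual is 0.
Dual feasibility on the basic columns requires 2·y_assembly + 6·y_carpentry = 46, 3·y_assembly + 1·y_carpentry = 29.
This yields shadow prices y_assembly = 8, y_carpentry = 5.
Δz = y_carpentry·Δb = 5 × (-4) = -20, so new z* = 1183 − 20 = 1163.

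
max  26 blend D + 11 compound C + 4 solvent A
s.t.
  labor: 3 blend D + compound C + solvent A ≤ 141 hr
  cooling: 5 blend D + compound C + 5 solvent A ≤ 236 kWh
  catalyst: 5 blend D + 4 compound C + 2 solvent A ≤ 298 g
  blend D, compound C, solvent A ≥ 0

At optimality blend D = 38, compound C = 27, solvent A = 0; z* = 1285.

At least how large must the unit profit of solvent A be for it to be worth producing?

9

Binding: labor and catalyst. Non-binding: cooling (19 unused).
Since cooling is not tight, its dual is 0.
Dual feasibility on the basic columns requires 3·y_labor + 5·y_catalyst = 26, 1·y_labor + 4·y_catalyst = 11.
This yields shadow prices y_labor = 7, y_catalyst = 1.
solvent A enters the basis when its profit ≥ yᵀa₃ = 7·1 + 1·2 = 9.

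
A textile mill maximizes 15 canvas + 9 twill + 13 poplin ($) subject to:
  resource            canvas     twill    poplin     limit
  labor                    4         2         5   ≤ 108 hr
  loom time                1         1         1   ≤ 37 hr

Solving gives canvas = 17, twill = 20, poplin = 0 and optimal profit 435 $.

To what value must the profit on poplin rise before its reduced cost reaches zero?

Check each constraint at x*: labor 108/108 (tight); loom time 37/37 (tight).
Dual feasibility on the basic columns requires 4·y_labor + 1·y_loom time = 15, 2·y_labor + 1·y_loom time = 9.
Solving: y_labor = 3, y_loom time = 3.
poplin enters the basis when its profit ≥ yᵀa₃ = 3·5 + 3·1 = 18.

18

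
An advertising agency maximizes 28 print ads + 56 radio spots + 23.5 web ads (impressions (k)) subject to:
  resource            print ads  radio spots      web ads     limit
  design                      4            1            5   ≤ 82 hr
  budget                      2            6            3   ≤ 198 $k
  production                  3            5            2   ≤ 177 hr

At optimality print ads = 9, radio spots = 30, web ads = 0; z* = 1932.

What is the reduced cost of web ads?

-1

At the optimum: design uses 66 of 82 (slack = 16); budget uses 198 of 198 (binding); production uses 177 of 177 (binding).
By complementary slackness, y = 0 for the non-binding constraint.
Dual feasibility on the basic columns requires 2·y_budget + 3·y_production = 28, 6·y_budget + 5·y_production = 56.
This yields shadow prices y_budget = 3.5, y_production = 7.
Reduced cost of web ads: c₃ − yᵀa₃ = 23.5 − (3.5·3 + 7·2) = 23.5 − 24.5 = -1.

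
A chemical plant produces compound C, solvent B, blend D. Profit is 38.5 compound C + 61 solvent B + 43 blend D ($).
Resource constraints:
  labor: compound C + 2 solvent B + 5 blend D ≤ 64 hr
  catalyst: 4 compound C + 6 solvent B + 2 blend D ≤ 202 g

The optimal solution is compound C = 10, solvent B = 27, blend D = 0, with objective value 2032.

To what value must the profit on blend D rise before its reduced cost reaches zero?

Check each constraint at x*: labor 64/64 (tight); catalyst 202/202 (tight).
From A_Bᵀ y = c: 1·y_labor + 4·y_catalyst = 38.5; 2·y_labor + 6·y_catalyst = 61.
Solving: y_labor = 6.5, y_catalyst = 8.
blend D enters the basis when its profit ≥ yᵀa₃ = 6.5·5 + 8·2 = 48.5.

48.5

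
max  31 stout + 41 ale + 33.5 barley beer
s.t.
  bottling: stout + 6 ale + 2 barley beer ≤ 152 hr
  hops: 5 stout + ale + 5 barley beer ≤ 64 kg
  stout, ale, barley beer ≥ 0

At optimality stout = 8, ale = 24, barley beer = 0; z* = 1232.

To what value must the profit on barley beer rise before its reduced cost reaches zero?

37

Check each constraint at x*: bottling 152/152 (tight); hops 64/64 (tight).
Dual feasibility on the basic columns requires 1·y_bottling + 5·y_hops = 31, 6·y_bottling + 1·y_hops = 41.
This yields shadow prices y_bottling = 6, y_hops = 5.
barley beer enters the basis when its profit ≥ yᵀa₃ = 6·2 + 5·5 = 37.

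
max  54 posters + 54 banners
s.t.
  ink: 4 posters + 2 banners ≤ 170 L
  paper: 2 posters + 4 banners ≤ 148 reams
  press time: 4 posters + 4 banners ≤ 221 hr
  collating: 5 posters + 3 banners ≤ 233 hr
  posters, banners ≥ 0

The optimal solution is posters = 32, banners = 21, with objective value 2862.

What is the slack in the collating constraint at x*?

collating used = 5·32 + 3·21 = 223; slack = 233 − 223 = 10.

10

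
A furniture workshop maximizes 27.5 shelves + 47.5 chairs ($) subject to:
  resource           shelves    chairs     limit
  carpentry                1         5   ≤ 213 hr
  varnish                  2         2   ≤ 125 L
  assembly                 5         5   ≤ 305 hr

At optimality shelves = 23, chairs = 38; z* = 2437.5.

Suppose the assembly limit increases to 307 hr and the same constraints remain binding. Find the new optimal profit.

Binding: carpentry and assembly. Non-binding: varnish (3 unused).
By complementary slackness, y = 0 for the non-binding constraint.
Dual feasibility on the basic columns requires 1·y_carpentry + 5·y_assembly = 27.5, 5·y_carpentry + 5·y_assembly = 47.5.
This yields shadow prices y_carpentry = 5, y_assembly = 4.5.
Δz = y_assembly·Δb = 4.5 × (2) = 9, so new z* = 2437.5 + 9 = 2446.5.

2446.5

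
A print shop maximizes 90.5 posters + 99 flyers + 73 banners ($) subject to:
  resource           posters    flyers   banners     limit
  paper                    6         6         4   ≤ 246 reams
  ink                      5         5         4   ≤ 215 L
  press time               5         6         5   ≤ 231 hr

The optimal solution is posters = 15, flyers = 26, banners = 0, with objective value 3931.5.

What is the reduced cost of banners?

Check each constraint at x*: paper 246/246 (tight); ink 205/215 (slack 10); press time 231/231 (tight).
By complementary slackness, y = 0 for the non-binding constraint.
Dual feasibility on the basic columns requires 6·y_paper + 5·y_press time = 90.5, 6·y_paper + 6·y_press time = 99.
This yields shadow prices y_paper = 8, y_press time = 8.5.
Reduced cost of banners: c₃ − yᵀa₃ = 73 − (8·4 + 8.5·5) = 73 − 74.5 = -1.5.

-1.5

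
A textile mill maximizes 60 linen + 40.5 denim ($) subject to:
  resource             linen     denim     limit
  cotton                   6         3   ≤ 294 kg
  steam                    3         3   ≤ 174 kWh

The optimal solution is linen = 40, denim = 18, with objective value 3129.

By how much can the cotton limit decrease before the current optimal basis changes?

Binding constraints: cotton, steam. The basis is B = [[6,3],[3,3]] with det 9.
Per unit decrease in cotton, x* moves by d = (-0.3333, 0.3333).
The basis stays optimal until linen reaches 0; allowable decrease = 120 kg.

120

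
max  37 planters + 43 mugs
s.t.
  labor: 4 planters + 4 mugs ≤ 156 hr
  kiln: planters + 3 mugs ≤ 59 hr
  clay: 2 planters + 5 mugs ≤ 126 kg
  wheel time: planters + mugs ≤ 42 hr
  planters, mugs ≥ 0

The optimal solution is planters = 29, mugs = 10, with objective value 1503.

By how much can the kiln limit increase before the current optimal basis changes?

Binding constraints: labor, kiln. The basis is B = [[4,4],[1,3]] with det 8.
Per unit increase in kiln, x* moves by d = (-0.5, 0.5).
The basis stays optimal until clay becomes binding; allowable increase = 12 hr.

12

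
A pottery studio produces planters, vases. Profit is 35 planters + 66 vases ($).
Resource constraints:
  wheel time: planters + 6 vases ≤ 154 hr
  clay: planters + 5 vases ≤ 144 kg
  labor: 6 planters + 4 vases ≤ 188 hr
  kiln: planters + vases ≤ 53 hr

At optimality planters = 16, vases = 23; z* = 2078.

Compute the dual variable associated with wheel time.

Check each constraint at x*: wheel time 154/154 (tight); clay 131/144 (slack 13); labor 188/188 (tight); kiln 39/53 (slack 14).
Slack constraints have shadow price 0 (complementary slackness).
Dual feasibility on the basic columns requires 1·y_wheel time + 6·y_labor = 35, 6·y_wheel time + 4·y_labor = 66.
This yields shadow prices y_wheel time = 8, y_labor = 4.5.
Shadow price of wheel time = 8.

8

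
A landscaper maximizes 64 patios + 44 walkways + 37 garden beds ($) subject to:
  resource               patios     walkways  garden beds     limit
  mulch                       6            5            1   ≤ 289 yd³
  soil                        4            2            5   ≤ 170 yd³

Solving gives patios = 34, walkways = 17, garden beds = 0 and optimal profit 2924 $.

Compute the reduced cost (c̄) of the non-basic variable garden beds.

At the optimum: mulch uses 289 of 289 (binding); soil uses 170 of 170 (binding).
From A_Bᵀ y = c: 6·y_mulch + 4·y_soil = 64; 5·y_mulch + 2·y_soil = 44.
This yields shadow prices y_mulch = 6, y_soil = 7.
Reduced cost of garden beds: c₃ − yᵀa₃ = 37 − (6·1 + 7·5) = 37 − 41 = -4.

-4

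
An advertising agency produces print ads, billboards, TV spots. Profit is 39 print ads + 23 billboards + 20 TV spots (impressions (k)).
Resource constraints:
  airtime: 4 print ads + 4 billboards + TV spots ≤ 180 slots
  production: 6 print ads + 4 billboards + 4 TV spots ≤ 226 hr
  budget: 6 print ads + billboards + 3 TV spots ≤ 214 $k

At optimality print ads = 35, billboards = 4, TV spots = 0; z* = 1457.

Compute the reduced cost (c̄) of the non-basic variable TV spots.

Check each constraint at x*: airtime 156/180 (slack 24); production 226/226 (tight); budget 214/214 (tight).
Since airtime is not tight, its dual is 0.
From A_Bᵀ y = c: 6·y_production + 6·y_budget = 39; 4·y_production + 1·y_budget = 23.
→ y_production = 5.5 and y_budget = 1.
Reduced cost of TV spots: c₃ − yᵀa₃ = 20 − (5.5·4 + 1·3) = 20 − 25 = -5.

-5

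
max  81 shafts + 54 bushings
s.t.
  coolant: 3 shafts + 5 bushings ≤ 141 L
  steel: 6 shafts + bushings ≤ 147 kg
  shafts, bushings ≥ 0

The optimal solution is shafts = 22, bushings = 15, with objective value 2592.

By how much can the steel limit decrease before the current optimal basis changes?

Binding constraints: coolant, steel. The basis is B = [[3,5],[6,1]] with det -27.
Per unit decrease in steel, x* moves by d = (-0.1852, 0.1111).
The basis stays optimal until shafts reaches 0; allowable decrease = 118.8 kg.

118.8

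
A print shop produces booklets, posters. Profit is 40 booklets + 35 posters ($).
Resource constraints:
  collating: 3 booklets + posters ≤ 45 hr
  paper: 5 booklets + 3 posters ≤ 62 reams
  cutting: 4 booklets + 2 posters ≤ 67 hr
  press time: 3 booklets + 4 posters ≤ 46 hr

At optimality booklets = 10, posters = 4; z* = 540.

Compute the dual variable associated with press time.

5

Binding: paper and press time. Non-binding: collating (11 unused), cutting (19 unused).
Slack constraints have shadow price 0 (complementary slackness).
From A_Bᵀ y = c: 5·y_paper + 3·y_press time = 40; 3·y_paper + 4·y_press time = 35.
→ y_paper = 5 and y_press time = 5.
Shadow price of press time = 5.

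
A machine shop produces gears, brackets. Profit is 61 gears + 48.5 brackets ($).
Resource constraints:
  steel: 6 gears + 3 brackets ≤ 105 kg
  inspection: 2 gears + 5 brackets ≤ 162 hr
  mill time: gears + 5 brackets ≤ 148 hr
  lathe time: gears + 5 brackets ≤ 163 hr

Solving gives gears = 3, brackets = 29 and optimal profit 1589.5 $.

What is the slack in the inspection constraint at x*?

11

inspection used = 2·3 + 5·29 = 151; slack = 162 − 151 = 11.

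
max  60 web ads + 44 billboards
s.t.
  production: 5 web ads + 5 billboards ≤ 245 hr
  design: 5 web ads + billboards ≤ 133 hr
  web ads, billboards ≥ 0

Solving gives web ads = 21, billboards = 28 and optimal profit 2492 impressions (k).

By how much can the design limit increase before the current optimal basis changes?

Binding constraints: production, design. The basis is B = [[5,5],[5,1]] with det -20.
Per unit increase in design, x* moves by d = (0.25, -0.25).
The basis stays optimal until billboards reaches 0; allowable increase = 112 hr.

112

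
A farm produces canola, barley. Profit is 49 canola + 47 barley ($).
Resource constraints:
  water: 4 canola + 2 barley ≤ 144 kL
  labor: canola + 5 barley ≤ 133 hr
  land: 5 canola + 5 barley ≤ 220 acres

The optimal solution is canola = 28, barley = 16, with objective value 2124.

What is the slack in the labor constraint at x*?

labor used = 1·28 + 5·16 = 108; slack = 133 − 108 = 25.

25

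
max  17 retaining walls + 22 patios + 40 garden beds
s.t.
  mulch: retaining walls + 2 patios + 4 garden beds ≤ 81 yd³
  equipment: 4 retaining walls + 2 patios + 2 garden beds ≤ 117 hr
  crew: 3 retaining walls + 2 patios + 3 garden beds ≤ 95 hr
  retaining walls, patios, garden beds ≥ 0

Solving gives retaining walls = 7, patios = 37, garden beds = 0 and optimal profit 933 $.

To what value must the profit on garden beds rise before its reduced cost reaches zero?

Check each constraint at x*: mulch 81/81 (tight); equipment 102/117 (slack 15); crew 95/95 (tight).
By complementary slackness, y = 0 for the non-binding constraint.
Dual feasibility on the basic columns requires 1·y_mulch + 3·y_crew = 17, 2·y_mulch + 2·y_crew = 22.
→ y_mulch = 8 and y_crew = 3.
garden beds enters the basis when its profit ≥ yᵀa₃ = 8·4 + 3·3 = 41.

41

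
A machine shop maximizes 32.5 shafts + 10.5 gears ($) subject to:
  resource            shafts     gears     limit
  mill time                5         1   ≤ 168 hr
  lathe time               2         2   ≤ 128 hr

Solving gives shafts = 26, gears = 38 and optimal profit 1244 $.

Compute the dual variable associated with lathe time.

2.5

Check each constraint at x*: mill time 168/168 (tight); lathe time 128/128 (tight).
From A_Bᵀ y = c: 5·y_mill time + 2·y_lathe time = 32.5; 1·y_mill time + 2·y_lathe time = 10.5.
Solving: y_mill time = 5.5, y_lathe time = 2.5.
Shadow price of lathe time = 2.5.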